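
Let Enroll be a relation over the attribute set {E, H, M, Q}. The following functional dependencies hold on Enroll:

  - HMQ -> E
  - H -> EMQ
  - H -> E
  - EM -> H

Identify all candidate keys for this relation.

{H}⁺: H→EMQ adds E, M, Q → {E, H, M, Q}.
{E, M}⁺: EM→H adds H; H→EMQ adds Q → {E, H, M, Q}. Minimal: {M}⁺ = {M}; {E}⁺ = {E} — none reach the full schema.

(H), (E, M)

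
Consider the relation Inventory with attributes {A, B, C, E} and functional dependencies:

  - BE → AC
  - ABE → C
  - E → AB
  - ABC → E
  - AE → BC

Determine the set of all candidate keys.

(E), (A, B, C)

{E}⁺: E→AB adds A, B; AE→BC adds C → {A, B, C, E}.
{A, B, C}⁺: ABC→E adds E → {A, B, C, E}. Minimal: {B, C}⁺ = {B, C}; {A, C}⁺ = {A, C}; {A, B}⁺ = {A, B} — none reach the full schema.
Any other superkey contains one of these as a subset, so there are no further candidate keys.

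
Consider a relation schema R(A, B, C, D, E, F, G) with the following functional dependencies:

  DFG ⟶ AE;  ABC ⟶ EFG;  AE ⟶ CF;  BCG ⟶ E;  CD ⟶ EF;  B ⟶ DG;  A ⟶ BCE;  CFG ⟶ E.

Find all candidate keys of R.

{A}; {B, C}; {B, F}; {C, D, G}; {D, F, G}

{A}⁺: A→BCE adds B, C, E; ABC→EFG adds F, G; B→DG adds D → {A, B, C, D, E, F, G}.
{B, C}⁺: B→DG adds D, G; BCG→E adds E; CD→EF adds F; DFG→AE adds A → {A, B, C, D, E, F, G}. Minimal: {C}⁺ = {C}; {B}⁺ = {B, D, G} — none reach the full schema.
{B, F}⁺: B→DG adds D, G; DFG→AE adds A, E; AE→CF adds C → {A, B, C, D, E, F, G}. Minimal: {F}⁺ = {F}; {B}⁺ = {B, D, G} — none reach the full schema.
{C, D, G}⁺: CD→EF adds E, F; DFG→AE adds A; A→BCE adds B → {A, B, C, D, E, F, G}. Minimal: {D, G}⁺ = {D, G}; {C, G}⁺ = {C, G}; {C, D}⁺ = {C, D, E, F} — none reach the full schema.
{D, F, G}⁺: DFG→AE adds A, E; AE→CF adds C; A→BCE adds B → {A, B, C, D, E, F, G}. Minimal: {F, G}⁺ = {F, G}; {D, G}⁺ = {D, G}; {D, F}⁺ = {D, F} — none reach the full schema.
Any other superkey contains one of these as a subset, so there are no further candidate keys.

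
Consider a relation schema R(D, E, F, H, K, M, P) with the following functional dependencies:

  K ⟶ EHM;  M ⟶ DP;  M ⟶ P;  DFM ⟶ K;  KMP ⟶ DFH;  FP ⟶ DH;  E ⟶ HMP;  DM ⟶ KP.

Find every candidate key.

{E}; {K}; {M}

{E}⁺: E→HMP adds H, M, P; M→DP adds D; DM→KP adds K; KMP→DFH adds F → {D, E, F, H, K, M, P}.
{K}⁺: K→EHM adds E, H, M; M→DP adds D, P; KMP→DFH adds F → {D, E, F, H, K, M, P}.
{M}⁺: M→DP adds D, P; DM→KP adds K; K→EHM adds E, H; KMP→DFH adds F → {D, E, F, H, K, M, P}.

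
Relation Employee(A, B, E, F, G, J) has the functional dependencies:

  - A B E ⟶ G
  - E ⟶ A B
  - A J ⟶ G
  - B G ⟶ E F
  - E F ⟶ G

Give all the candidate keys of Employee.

(E, J), (A, B, J), (B, G, J)

Attribute J never appears on the right-hand side of any dependency, so J must belong to every candidate key.
{J}⁺ = {J}, which is not all of the schema, so we must add further attributes.
{E, J}⁺: E→AB adds A, B; AJ→G adds G; BG→EF adds F → {A, B, E, F, G, J}. Minimal: {J}⁺ = {J}; {E}⁺ = {A, B, E, F, G} — none reach the full schema.
{A, B, J}⁺: AJ→G adds G; BG→EF adds E, F → {A, B, E, F, G, J}. Minimal: {B, J}⁺ = {B, J}; {A, J}⁺ = {A, G, J}; {A, B}⁺ = {A, B} — none reach the full schema.
{B, G, J}⁺: BG→EF adds E, F; E→AB adds A → {A, B, E, F, G, J}. Minimal: {G, J}⁺ = {G, J}; {B, J}⁺ = {B, J}; {B, G}⁺ = {A, B, E, F, G} — none reach the full schema.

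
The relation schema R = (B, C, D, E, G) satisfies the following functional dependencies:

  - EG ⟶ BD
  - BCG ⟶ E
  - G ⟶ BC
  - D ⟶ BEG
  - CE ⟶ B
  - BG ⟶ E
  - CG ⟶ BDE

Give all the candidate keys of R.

{D}⁺: D→BEG adds B, E, G; G→BC adds C → {B, C, D, E, G}.
{G}⁺: G→BC adds B, C; BG→E adds E; CG→BDE adds D → {B, C, D, E, G}.

{D}, {G}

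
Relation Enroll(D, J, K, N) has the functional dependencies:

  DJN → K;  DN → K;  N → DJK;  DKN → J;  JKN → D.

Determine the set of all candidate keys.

Attribute N never appears on the right-hand side of any dependency, so N must belong to every candidate key.
{N}⁺ = {D, J, K, N}, which is all of the schema, so {N} is the only candidate key.

(N)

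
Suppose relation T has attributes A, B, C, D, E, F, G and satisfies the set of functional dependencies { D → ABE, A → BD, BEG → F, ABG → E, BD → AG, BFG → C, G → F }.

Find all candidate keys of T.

{A}; {D}

{A}⁺: A→BD adds B, D; BD→AG adds G; G→F adds F; D→ABE adds E; BFG→C adds C → {A, B, C, D, E, F, G}.
{D}⁺: D→ABE adds A, B, E; BD→AG adds G; G→F adds F; BFG→C adds C → {A, B, C, D, E, F, G}.
Any other superkey contains one of these as a subset, so there are no further candidate keys.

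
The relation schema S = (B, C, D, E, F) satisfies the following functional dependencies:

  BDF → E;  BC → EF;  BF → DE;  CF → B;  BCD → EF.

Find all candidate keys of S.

(B, C), (C, F)

{B, C}⁺: BC→EF adds E, F; BF→DE adds D → {B, C, D, E, F}. Minimal: {C}⁺ = {C}; {B}⁺ = {B} — none reach the full schema.
{C, F}⁺: CF→B adds B; BC→EF adds E; BF→DE adds D → {B, C, D, E, F}. Minimal: {F}⁺ = {F}; {C}⁺ = {C} — none reach the full schema.
Any other superkey contains one of these as a subset, so there are no further candidate keys.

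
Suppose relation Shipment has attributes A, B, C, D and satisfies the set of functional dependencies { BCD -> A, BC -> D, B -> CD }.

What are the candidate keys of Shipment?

{B}

Attribute B never appears on the right-hand side of any dependency, so B must belong to every candidate key.
{B}⁺ = {A, B, C, D}, which is all of the schema, so {B} is the only candidate key.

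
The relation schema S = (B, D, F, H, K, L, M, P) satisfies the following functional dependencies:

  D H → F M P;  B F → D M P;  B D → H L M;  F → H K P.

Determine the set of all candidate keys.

Attribute B never appears on the right-hand side of any dependency, so B must belong to every candidate key.
{B}⁺ = {B}, which is not all of the schema, so we must add further attributes.
{B, D}⁺: BD→HLM adds H, L, M; DH→FMP adds F, P; F→HKP adds K → {B, D, F, H, K, L, M, P}. Minimal: {D}⁺ = {D}; {B}⁺ = {B} — none reach the full schema.
{B, F}⁺: BF→DMP adds D, M, P; BD→HLM adds H, L; F→HKP adds K → {B, D, F, H, K, L, M, P}. Minimal: {F}⁺ = {F, H, K, P}; {B}⁺ = {B} — none reach the full schema.

{B, D}, {B, F}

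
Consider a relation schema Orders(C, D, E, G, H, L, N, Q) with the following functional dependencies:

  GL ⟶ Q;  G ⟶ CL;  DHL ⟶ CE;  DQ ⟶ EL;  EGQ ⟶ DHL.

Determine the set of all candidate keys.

Attributes G, N never appear on any right-hand side, so every candidate key must contain {G, N}.
{G, N}⁺ = {C, G, L, N, Q}, which is not all of the schema, so we must add further attributes.
{D, G, N}⁺: G→CL adds C, L; GL→Q adds Q; DQ→EL adds E; EGQ→DHL adds H → {C, D, E, G, H, L, N, Q}. Minimal: {G, N}⁺ = {C, G, L, N, Q}; {D, N}⁺ = {D, N}; {D, G}⁺ = {C, D, E, G, H, L, Q} — none reach the full schema.
{E, G, N}⁺: G→CL adds C, L; GL→Q adds Q; EGQ→DHL adds D, H → {C, D, E, G, H, L, N, Q}. Minimal: {G, N}⁺ = {C, G, L, N, Q}; {E, N}⁺ = {E, N}; {E, G}⁺ = {C, D, E, G, H, L, Q} — none reach the full schema.

{D, G, N}, {E, G, N}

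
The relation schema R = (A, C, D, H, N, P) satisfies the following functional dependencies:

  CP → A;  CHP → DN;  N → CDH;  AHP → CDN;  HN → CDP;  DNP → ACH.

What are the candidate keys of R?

(N), (A, H, P), (C, H, P)

{N}⁺: N→CDH adds C, D, H; HN→CDP adds P; DNP→ACH adds A → {A, C, D, H, N, P}.
{A, H, P}⁺: AHP→CDN adds C, D, N → {A, C, D, H, N, P}. Minimal: {H, P}⁺ = {H, P}; {A, P}⁺ = {A, P}; {A, H}⁺ = {A, H} — none reach the full schema.
{C, H, P}⁺: CP→A adds A; CHP→DN adds D, N → {A, C, D, H, N, P}. Minimal: {H, P}⁺ = {H, P}; {C, P}⁺ = {A, C, P}; {C, H}⁺ = {C, H} — none reach the full schema.
Any other superkey contains one of these as a subset, so there are no further candidate keys.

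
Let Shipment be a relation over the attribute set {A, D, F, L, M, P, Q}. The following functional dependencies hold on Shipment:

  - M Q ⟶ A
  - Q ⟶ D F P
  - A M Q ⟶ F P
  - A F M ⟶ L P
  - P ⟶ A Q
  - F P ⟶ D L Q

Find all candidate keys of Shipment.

MP, MQ, AFM

{M, P}⁺: P→AQ adds A, Q; Q→DFP adds D, F; AFM→LP adds L → {A, D, F, L, M, P, Q}. Minimal: {P}⁺ = {A, D, F, L, P, Q}; {M}⁺ = {M} — none reach the full schema.
{M, Q}⁺: MQ→A adds A; Q→DFP adds D, F, P; AFM→LP adds L → {A, D, F, L, M, P, Q}. Minimal: {Q}⁺ = {A, D, F, L, P, Q}; {M}⁺ = {M} — none reach the full schema.
{A, F, M}⁺: AFM→LP adds L, P; P→AQ adds Q; FP→DLQ adds D → {A, D, F, L, M, P, Q}. Minimal: {F, M}⁺ = {F, M}; {A, M}⁺ = {A, M}; {A, F}⁺ = {A, F} — none reach the full schema.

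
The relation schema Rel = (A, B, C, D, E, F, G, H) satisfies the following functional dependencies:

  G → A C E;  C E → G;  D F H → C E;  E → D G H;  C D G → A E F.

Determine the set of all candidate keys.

(B, E), (B, G), (B, D, F, H)

Attribute B never appears on the right-hand side of any dependency, so B must belong to every candidate key.
{B}⁺ = {B}, which is not all of the schema, so we must add further attributes.
{B, E}⁺: E→DGH adds D, G, H; G→ACE adds A, C; CDG→AEF adds F → {A, B, C, D, E, F, G, H}. Minimal: {E}⁺ = {A, C, D, E, F, G, H}; {B}⁺ = {B} — none reach the full schema.
{B, G}⁺: G→ACE adds A, C, E; E→DGH adds D, H; CDG→AEF adds F → {A, B, C, D, E, F, G, H}. Minimal: {G}⁺ = {A, C, D, E, F, G, H}; {B}⁺ = {B} — none reach the full schema.
{B, D, F, H}⁺: DFH→CE adds C, E; E→DGH adds G; CDG→AEF adds A → {A, B, C, D, E, F, G, H}. Minimal: {D, F, H}⁺ = {A, C, D, E, F, G, H}; {B, F, H}⁺ = {B, F, H}; {B, D, H}⁺ = {B, D, H}; … — none reach the full schema.
Any other superkey contains one of these as a subset, so there are no further candidate keys.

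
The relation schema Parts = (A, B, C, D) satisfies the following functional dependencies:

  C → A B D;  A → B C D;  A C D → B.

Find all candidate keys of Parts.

A, C

{A}⁺: A→BCD adds B, C, D → {A, B, C, D}.
{C}⁺: C→ABD adds A, B, D → {A, B, C, D}.
Any other superkey contains one of these as a subset, so there are no further candidate keys.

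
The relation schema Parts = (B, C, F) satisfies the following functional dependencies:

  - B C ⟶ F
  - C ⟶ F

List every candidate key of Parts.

{B, C}

Attributes B, C never appear on any right-hand side, so every candidate key must contain {B, C}.
{B, C}⁺ = {B, C, F}, which is all of the schema, so {B, C} is the only candidate key.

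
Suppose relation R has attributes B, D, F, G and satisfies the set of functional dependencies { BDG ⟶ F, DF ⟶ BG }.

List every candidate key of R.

{D, F}, {B, D, G}

Attribute D never appears on the right-hand side of any dependency, so D must belong to every candidate key.
{D}⁺ = {D}, which is not all of the schema, so we must add further attributes.
{D, F}⁺: DF→BG adds B, G → {B, D, F, G}.
{B, D, G}⁺: BDG→F adds F → {B, D, F, G}.
Any other superkey contains one of these as a subset, so there are no further candidate keys.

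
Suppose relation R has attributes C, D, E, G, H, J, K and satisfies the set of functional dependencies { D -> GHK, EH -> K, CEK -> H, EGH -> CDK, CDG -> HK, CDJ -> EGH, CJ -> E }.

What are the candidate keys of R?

CDJ, DEJ, CGHJ, CGJK, EGHJ

{C, D, J}⁺: D→GHK adds G, H, K; CDJ→EGH adds E → {C, D, E, G, H, J, K}. Minimal: {D, J}⁺ = {D, G, H, J, K}; {C, J}⁺ = {C, E, J}; {C, D}⁺ = {C, D, G, H, K} — none reach the full schema.
{D, E, J}⁺: D→GHK adds G, H, K; EGH→CDK adds C → {C, D, E, G, H, J, K}. Minimal: {E, J}⁺ = {E, J}; {D, J}⁺ = {D, G, H, J, K}; {D, E}⁺ = {C, D, E, G, H, K} — none reach the full schema.
{C, G, H, J}⁺: CJ→E adds E; EH→K adds K; EGH→CDK adds D → {C, D, E, G, H, J, K}. Minimal: {G, H, J}⁺ = {G, H, J}; {C, H, J}⁺ = {C, E, H, J, K}; {C, G, J}⁺ = {C, E, G, J}; … — none reach the full schema.
{C, G, J, K}⁺: CJ→E adds E; CEK→H adds H; EGH→CDK adds D → {C, D, E, G, H, J, K}. Minimal: {G, J, K}⁺ = {G, J, K}; {C, J, K}⁺ = {C, E, H, J, K}; {C, G, K}⁺ = {C, G, K}; … — none reach the full schema.
{E, G, H, J}⁺: EH→K adds K; EGH→CDK adds C, D → {C, D, E, G, H, J, K}. Minimal: {G, H, J}⁺ = {G, H, J}; {E, H, J}⁺ = {E, H, J, K}; {E, G, J}⁺ = {E, G, J}; … — none reach the full schema.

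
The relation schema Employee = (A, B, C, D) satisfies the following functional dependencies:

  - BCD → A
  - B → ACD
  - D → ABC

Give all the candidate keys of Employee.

{B}⁺: B→ACD adds A, C, D → {A, B, C, D}.
{D}⁺: D→ABC adds A, B, C → {A, B, C, D}.
Any other superkey contains one of these as a subset, so there are no further candidate keys.

(B), (D)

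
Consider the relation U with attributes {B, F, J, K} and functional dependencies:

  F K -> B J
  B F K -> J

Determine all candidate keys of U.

{F, K}

{F, K}⁺: FK→BJ adds B, J → {B, F, J, K}.
No other minimal superkey exists.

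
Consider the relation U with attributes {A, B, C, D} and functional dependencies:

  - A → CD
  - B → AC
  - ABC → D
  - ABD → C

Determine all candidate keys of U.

{B}

Attribute B never appears on the right-hand side of any dependency, so B must belong to every candidate key.
{B}⁺ = {A, B, C, D}, which is all of the schema, so {B} is the only candidate key.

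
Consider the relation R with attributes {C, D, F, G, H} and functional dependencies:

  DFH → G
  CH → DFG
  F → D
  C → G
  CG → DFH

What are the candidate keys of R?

{C}

Attribute C never appears on the right-hand side of any dependency, so C must belong to every candidate key.
{C}⁺ = {C, D, F, G, H}, which is all of the schema, so {C} is the only candidate key.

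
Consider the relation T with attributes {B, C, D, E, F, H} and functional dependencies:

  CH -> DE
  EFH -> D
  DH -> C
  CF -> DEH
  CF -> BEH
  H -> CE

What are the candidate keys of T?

{C, F}, {F, H}

{C, F}⁺: CF→DEH adds D, E, H; CF→BEH adds B → {B, C, D, E, F, H}. Minimal: {F}⁺ = {F}; {C}⁺ = {C} — none reach the full schema.
{F, H}⁺: H→CE adds C, E; CH→DE adds D; CF→BEH adds B → {B, C, D, E, F, H}. Minimal: {H}⁺ = {C, D, E, H}; {F}⁺ = {F} — none reach the full schema.
Any other superkey contains one of these as a subset, so there are no further candidate keys.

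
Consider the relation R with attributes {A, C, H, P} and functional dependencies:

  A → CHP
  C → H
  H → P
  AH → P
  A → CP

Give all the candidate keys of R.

{A}

{A}⁺: A→CHP adds C, H, P → {A, C, H, P}.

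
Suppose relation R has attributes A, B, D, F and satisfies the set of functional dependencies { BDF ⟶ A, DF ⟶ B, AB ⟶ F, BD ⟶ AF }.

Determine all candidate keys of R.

BD, DF

Attribute D never appears on the right-hand side of any dependency, so D must belong to every candidate key.
{D}⁺ = {D}, which is not all of the schema, so we must add further attributes.
{B, D}⁺: BD→AF adds A, F → {A, B, D, F}. Minimal: {D}⁺ = {D}; {B}⁺ = {B} — none reach the full schema.
{D, F}⁺: DF→B adds B; BD→AF adds A → {A, B, D, F}. Minimal: {F}⁺ = {F}; {D}⁺ = {D} — none reach the full schema.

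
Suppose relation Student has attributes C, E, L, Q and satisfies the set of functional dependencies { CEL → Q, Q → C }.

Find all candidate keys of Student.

{C, E, L}, {E, L, Q}

Attributes E, L never appear on any right-hand side, so every candidate key must contain {E, L}.
{E, L}⁺ = {E, L}, which is not all of the schema, so we must add further attributes.
{C, E, L}⁺: CEL→Q adds Q → {C, E, L, Q}. Minimal: {E, L}⁺ = {E, L}; {C, L}⁺ = {C, L}; {C, E}⁺ = {C, E} — none reach the full schema.
{E, L, Q}⁺: Q→C adds C → {C, E, L, Q}. Minimal: {L, Q}⁺ = {C, L, Q}; {E, Q}⁺ = {C, E, Q}; {E, L}⁺ = {E, L} — none reach the full schema.
Any other superkey contains one of these as a subset, so there are no further candidate keys.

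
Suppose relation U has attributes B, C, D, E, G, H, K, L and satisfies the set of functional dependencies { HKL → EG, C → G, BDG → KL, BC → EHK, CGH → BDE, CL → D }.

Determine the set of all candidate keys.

BC; CH

Attribute C never appears on the right-hand side of any dependency, so C must belong to every candidate key.
{C}⁺ = {C, G}, which is not all of the schema, so we must add further attributes.
{B, C}⁺: C→G adds G; BC→EHK adds E, H, K; CGH→BDE adds D; BDG→KL adds L → {B, C, D, E, G, H, K, L}. Minimal: {C}⁺ = {C, G}; {B}⁺ = {B} — none reach the full schema.
{C, H}⁺: C→G adds G; CGH→BDE adds B, D, E; BDG→KL adds K, L → {B, C, D, E, G, H, K, L}. Minimal: {H}⁺ = {H}; {C}⁺ = {C, G} — none reach the full schema.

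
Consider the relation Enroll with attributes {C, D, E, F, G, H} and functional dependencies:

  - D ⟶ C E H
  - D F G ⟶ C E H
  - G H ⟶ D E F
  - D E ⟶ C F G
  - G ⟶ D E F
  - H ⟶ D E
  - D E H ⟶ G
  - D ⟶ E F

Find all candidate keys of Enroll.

D, G, H

{D}⁺: D→CEH adds C, E, H; DE→CFG adds F, G → {C, D, E, F, G, H}.
{G}⁺: G→DEF adds D, E, F; D→CEH adds C, H → {C, D, E, F, G, H}.
{H}⁺: H→DE adds D, E; DEH→G adds G; D→EF adds F; D→CEH adds C → {C, D, E, F, G, H}.
Any other superkey contains one of these as a subset, so there are no further candidate keys.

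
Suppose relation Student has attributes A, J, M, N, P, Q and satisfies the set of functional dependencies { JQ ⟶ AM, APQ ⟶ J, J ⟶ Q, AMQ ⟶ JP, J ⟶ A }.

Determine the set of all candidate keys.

(J, N); (A, M, N, Q); (A, N, P, Q)

{J, N}⁺: J→Q adds Q; J→A adds A; JQ→AM adds M; AMQ→JP adds P → {A, J, M, N, P, Q}. Minimal: {N}⁺ = {N}; {J}⁺ = {A, J, M, P, Q} — none reach the full schema.
{A, M, N, Q}⁺: AMQ→JP adds J, P → {A, J, M, N, P, Q}. Minimal: {M, N, Q}⁺ = {M, N, Q}; {A, N, Q}⁺ = {A, N, Q}; {A, M, Q}⁺ = {A, J, M, P, Q}; … — none reach the full schema.
{A, N, P, Q}⁺: APQ→J adds J; JQ→AM adds M → {A, J, M, N, P, Q}. Minimal: {N, P, Q}⁺ = {N, P, Q}; {A, P, Q}⁺ = {A, J, M, P, Q}; {A, N, Q}⁺ = {A, N, Q}; … — none reach the full schema.
Any other superkey contains one of these as a subset, so there are no further candidate keys.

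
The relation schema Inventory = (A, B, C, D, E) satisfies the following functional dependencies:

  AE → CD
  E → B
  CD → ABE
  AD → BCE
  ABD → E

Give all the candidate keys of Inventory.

{A, D}; {A, E}; {C, D}

{A, D}⁺: AD→BCE adds B, C, E → {A, B, C, D, E}.
{A, E}⁺: AE→CD adds C, D; E→B adds B → {A, B, C, D, E}.
{C, D}⁺: CD→ABE adds A, B, E → {A, B, C, D, E}.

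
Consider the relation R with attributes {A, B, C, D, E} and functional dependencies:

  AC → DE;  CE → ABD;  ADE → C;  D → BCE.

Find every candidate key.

{D}⁺: D→BCE adds B, C, E; CE→ABD adds A → {A, B, C, D, E}.
{A, C}⁺: AC→DE adds D, E; CE→ABD adds B → {A, B, C, D, E}. Minimal: {C}⁺ = {C}; {A}⁺ = {A} — none reach the full schema.
{C, E}⁺: CE→ABD adds A, B, D → {A, B, C, D, E}. Minimal: {E}⁺ = {E}; {C}⁺ = {C} — none reach the full schema.
Any other superkey contains one of these as a subset, so there are no further candidate keys.

{D}; {A, C}; {C, E}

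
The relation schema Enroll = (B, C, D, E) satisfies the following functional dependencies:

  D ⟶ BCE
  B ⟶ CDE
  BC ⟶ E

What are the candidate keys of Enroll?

{B}, {D}

{B}⁺: B→CDE adds C, D, E → {B, C, D, E}.
{D}⁺: D→BCE adds B, C, E → {B, C, D, E}.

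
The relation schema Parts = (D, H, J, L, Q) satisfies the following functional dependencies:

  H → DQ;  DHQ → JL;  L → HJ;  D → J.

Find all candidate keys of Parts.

H, L

{H}⁺: H→DQ adds D, Q; DHQ→JL adds J, L → {D, H, J, L, Q}.
{L}⁺: L→HJ adds H, J; H→DQ adds D, Q → {D, H, J, L, Q}.
Any other superkey contains one of these as a subset, so there are no further candidate keys.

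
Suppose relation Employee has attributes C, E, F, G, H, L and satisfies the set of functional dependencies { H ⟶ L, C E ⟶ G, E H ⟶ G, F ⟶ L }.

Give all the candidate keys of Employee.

{C, E, F, H}

Attributes C, E, F, H never appear on any right-hand side, so every candidate key must contain {C, E, F, H}.
{C, E, F, H}⁺ = {C, E, F, G, H, L}, which is all of the schema, so {C, E, F, H} is the only candidate key.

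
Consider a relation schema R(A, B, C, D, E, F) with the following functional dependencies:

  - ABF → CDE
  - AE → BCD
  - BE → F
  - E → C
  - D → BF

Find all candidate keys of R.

(A, D), (A, E), (A, B, F)

Attribute A never appears on the right-hand side of any dependency, so A must belong to every candidate key.
{A}⁺ = {A}, which is not all of the schema, so we must add further attributes.
{A, D}⁺: D→BF adds B, F; ABF→CDE adds C, E → {A, B, C, D, E, F}. Minimal: {D}⁺ = {B, D, F}; {A}⁺ = {A} — none reach the full schema.
{A, E}⁺: AE→BCD adds B, C, D; BE→F adds F → {A, B, C, D, E, F}. Minimal: {E}⁺ = {C, E}; {A}⁺ = {A} — none reach the full schema.
{A, B, F}⁺: ABF→CDE adds C, D, E → {A, B, C, D, E, F}. Minimal: {B, F}⁺ = {B, F}; {A, F}⁺ = {A, F}; {A, B}⁺ = {A, B} — none reach the full schema.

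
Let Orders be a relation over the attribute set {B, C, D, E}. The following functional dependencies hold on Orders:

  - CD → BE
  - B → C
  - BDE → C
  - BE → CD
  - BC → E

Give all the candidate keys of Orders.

{B}⁺: B→C adds C; BC→E adds E; BE→CD adds D → {B, C, D, E}.
{C, D}⁺: CD→BE adds B, E → {B, C, D, E}. Minimal: {D}⁺ = {D}; {C}⁺ = {C} — none reach the full schema.

B, CD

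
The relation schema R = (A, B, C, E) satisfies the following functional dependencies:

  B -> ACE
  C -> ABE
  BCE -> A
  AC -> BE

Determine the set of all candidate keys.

{B}⁺: B→ACE adds A, C, E → {A, B, C, E}.
{C}⁺: C→ABE adds A, B, E → {A, B, C, E}.

{B}; {C}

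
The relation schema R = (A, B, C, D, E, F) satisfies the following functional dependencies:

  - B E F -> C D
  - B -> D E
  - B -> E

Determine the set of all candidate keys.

Attributes A, B, F never appear on any right-hand side, so every candidate key must contain {A, B, F}.
{A, B, F}⁺ = {A, B, C, D, E, F}, which is all of the schema, so {A, B, F} is the only candidate key.

(A, B, F)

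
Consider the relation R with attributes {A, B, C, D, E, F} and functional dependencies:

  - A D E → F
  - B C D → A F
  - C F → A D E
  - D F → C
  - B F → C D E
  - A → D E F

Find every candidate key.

{A, B}⁺: A→DEF adds D, E, F; DF→C adds C → {A, B, C, D, E, F}. Minimal: {B}⁺ = {B}; {A}⁺ = {A, C, D, E, F} — none reach the full schema.
{B, F}⁺: BF→CDE adds C, D, E; BCD→AF adds A → {A, B, C, D, E, F}. Minimal: {F}⁺ = {F}; {B}⁺ = {B} — none reach the full schema.
{B, C, D}⁺: BCD→AF adds A, F; CF→ADE adds E → {A, B, C, D, E, F}. Minimal: {C, D}⁺ = {C, D}; {B, D}⁺ = {B, D}; {B, C}⁺ = {B, C} — none reach the full schema.
Any other superkey contains one of these as a subset, so there are no further candidate keys.

{A, B}, {B, F}, {B, C, D}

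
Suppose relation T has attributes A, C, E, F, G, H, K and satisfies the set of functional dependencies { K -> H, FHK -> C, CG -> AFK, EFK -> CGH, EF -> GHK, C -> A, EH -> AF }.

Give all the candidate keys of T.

{E, F}, {E, H}, {E, K}, {C, E, G}

Attribute E never appears on the right-hand side of any dependency, so E must belong to every candidate key.
{E}⁺ = {E}, which is not all of the schema, so we must add further attributes.
{E, F}⁺: EF→GHK adds G, H, K; EH→AF adds A; FHK→C adds C → {A, C, E, F, G, H, K}.
{E, H}⁺: EH→AF adds A, F; EF→GHK adds G, K; FHK→C adds C → {A, C, E, F, G, H, K}.
{E, K}⁺: K→H adds H; EH→AF adds A, F; FHK→C adds C; EFK→CGH adds G → {A, C, E, F, G, H, K}.
{C, E, G}⁺: CG→AFK adds A, F, K; EFK→CGH adds H → {A, C, E, F, G, H, K}.
Any other superkey contains one of these as a subset, so there are no further candidate keys.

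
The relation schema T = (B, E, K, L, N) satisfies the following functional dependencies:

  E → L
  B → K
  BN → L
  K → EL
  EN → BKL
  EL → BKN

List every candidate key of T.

{B}, {E}, {K}

{B}⁺: B→K adds K; K→EL adds E, L; EL→BKN adds N → {B, E, K, L, N}.
{E}⁺: E→L adds L; EL→BKN adds B, K, N → {B, E, K, L, N}.
{K}⁺: K→EL adds E, L; EL→BKN adds B, N → {B, E, K, L, N}.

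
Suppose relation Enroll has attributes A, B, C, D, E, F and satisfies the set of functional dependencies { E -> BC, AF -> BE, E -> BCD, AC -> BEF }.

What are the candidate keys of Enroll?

Attribute A never appears on the right-hand side of any dependency, so A must belong to every candidate key.
{A}⁺ = {A}, which is not all of the schema, so we must add further attributes.
{A, C}⁺: AC→BEF adds B, E, F; E→BCD adds D → {A, B, C, D, E, F}. Minimal: {C}⁺ = {C}; {A}⁺ = {A} — none reach the full schema.
{A, E}⁺: E→BC adds B, C; E→BCD adds D; AC→BEF adds F → {A, B, C, D, E, F}. Minimal: {E}⁺ = {B, C, D, E}; {A}⁺ = {A} — none reach the full schema.
{A, F}⁺: AF→BE adds B, E; E→BCD adds C, D → {A, B, C, D, E, F}. Minimal: {F}⁺ = {F}; {A}⁺ = {A} — none reach the full schema.
Any other superkey contains one of these as a subset, so there are no further candidate keys.

{A, C}, {A, E}, {A, F}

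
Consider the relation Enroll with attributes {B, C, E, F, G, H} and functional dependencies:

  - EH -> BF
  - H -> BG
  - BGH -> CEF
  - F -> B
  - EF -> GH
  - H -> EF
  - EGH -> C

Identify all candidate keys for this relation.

{H}⁺: H→BG adds B, G; BGH→CEF adds C, E, F → {B, C, E, F, G, H}.
{E, F}⁺: F→B adds B; EF→GH adds G, H; EGH→C adds C → {B, C, E, F, G, H}. Minimal: {F}⁺ = {B, F}; {E}⁺ = {E} — none reach the full schema.

(H), (E, F)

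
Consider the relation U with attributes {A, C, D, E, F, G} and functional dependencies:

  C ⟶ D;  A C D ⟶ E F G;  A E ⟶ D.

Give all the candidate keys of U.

Attributes A, C never appear on any right-hand side, so every candidate key must contain {A, C}.
{A, C}⁺ = {A, C, D, E, F, G}, which is all of the schema, so {A, C} is the only candidate key.

{A, C}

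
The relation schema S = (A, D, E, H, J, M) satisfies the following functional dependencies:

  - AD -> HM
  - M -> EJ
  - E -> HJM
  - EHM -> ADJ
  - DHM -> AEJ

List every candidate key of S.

{E}, {M}, {A, D}

{E}⁺: E→HJM adds H, J, M; EHM→ADJ adds A, D → {A, D, E, H, J, M}.
{M}⁺: M→EJ adds E, J; E→HJM adds H; EHM→ADJ adds A, D → {A, D, E, H, J, M}.
{A, D}⁺: AD→HM adds H, M; M→EJ adds E, J → {A, D, E, H, J, M}. Minimal: {D}⁺ = {D}; {A}⁺ = {A} — none reach the full schema.
Any other superkey contains one of these as a subset, so there are no further candidate keys.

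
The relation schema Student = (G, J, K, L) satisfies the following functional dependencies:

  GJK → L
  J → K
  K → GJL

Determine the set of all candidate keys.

(J), (K)

{J}⁺: J→K adds K; K→GJL adds G, L → {G, J, K, L}.
{K}⁺: K→GJL adds G, J, L → {G, J, K, L}.
Any other superkey contains one of these as a subset, so there are no further candidate keys.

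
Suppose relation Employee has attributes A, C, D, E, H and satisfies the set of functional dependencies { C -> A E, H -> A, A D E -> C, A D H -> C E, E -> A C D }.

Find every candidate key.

Attribute H never appears on the right-hand side of any dependency, so H must belong to every candidate key.
{H}⁺ = {A, H}, which is not all of the schema, so we must add further attributes.
{C, H}⁺: C→AE adds A, E; E→ACD adds D → {A, C, D, E, H}. Minimal: {H}⁺ = {A, H}; {C}⁺ = {A, C, D, E} — none reach the full schema.
{D, H}⁺: H→A adds A; ADH→CE adds C, E → {A, C, D, E, H}. Minimal: {H}⁺ = {A, H}; {D}⁺ = {D} — none reach the full schema.
{E, H}⁺: H→A adds A; E→ACD adds C, D → {A, C, D, E, H}. Minimal: {H}⁺ = {A, H}; {E}⁺ = {A, C, D, E} — none reach the full schema.

CH, DH, EH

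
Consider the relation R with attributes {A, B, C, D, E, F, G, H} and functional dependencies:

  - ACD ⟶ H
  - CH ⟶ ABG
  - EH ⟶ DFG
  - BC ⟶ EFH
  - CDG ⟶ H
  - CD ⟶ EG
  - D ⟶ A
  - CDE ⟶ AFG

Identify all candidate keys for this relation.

Attribute C never appears on the right-hand side of any dependency, so C must belong to every candidate key.
{C}⁺ = {C}, which is not all of the schema, so we must add further attributes.
{B, C}⁺: BC→EFH adds E, F, H; CH→ABG adds A, G; EH→DFG adds D → {A, B, C, D, E, F, G, H}.
{C, D}⁺: CD→EG adds E, G; D→A adds A; CDE→AFG adds F; ACD→H adds H; CH→ABG adds B → {A, B, C, D, E, F, G, H}.
{C, H}⁺: CH→ABG adds A, B, G; BC→EFH adds E, F; EH→DFG adds D → {A, B, C, D, E, F, G, H}.
Any other superkey contains one of these as a subset, so there are no further candidate keys.

{B, C}, {C, D}, {C, H}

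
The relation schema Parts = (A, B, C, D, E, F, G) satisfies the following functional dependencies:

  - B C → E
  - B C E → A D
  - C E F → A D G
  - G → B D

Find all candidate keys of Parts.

Attributes C, F never appear on any right-hand side, so every candidate key must contain {C, F}.
{C, F}⁺ = {C, F}, which is not all of the schema, so we must add further attributes.
{B, C, F}⁺: BC→E adds E; BCE→AD adds A, D; CEF→ADG adds G → {A, B, C, D, E, F, G}. Minimal: {C, F}⁺ = {C, F}; {B, F}⁺ = {B, F}; {B, C}⁺ = {A, B, C, D, E} — none reach the full schema.
{C, E, F}⁺: CEF→ADG adds A, D, G; G→BD adds B → {A, B, C, D, E, F, G}. Minimal: {E, F}⁺ = {E, F}; {C, F}⁺ = {C, F}; {C, E}⁺ = {C, E} — none reach the full schema.
{C, F, G}⁺: G→BD adds B, D; BC→E adds E; BCE→AD adds A → {A, B, C, D, E, F, G}. Minimal: {F, G}⁺ = {B, D, F, G}; {C, G}⁺ = {A, B, C, D, E, G}; {C, F}⁺ = {C, F} — none reach the full schema.

{B, C, F}, {C, E, F}, {C, F, G}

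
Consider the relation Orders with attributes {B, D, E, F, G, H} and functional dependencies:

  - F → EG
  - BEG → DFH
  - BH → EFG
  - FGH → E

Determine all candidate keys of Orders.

BF; BH; BEG

Attribute B never appears on the right-hand side of any dependency, so B must belong to every candidate key.
{B}⁺ = {B}, which is not all of the schema, so we must add further attributes.
{B, F}⁺: F→EG adds E, G; BEG→DFH adds D, H → {B, D, E, F, G, H}. Minimal: {F}⁺ = {E, F, G}; {B}⁺ = {B} — none reach the full schema.
{B, H}⁺: BH→EFG adds E, F, G; BEG→DFH adds D → {B, D, E, F, G, H}. Minimal: {H}⁺ = {H}; {B}⁺ = {B} — none reach the full schema.
{B, E, G}⁺: BEG→DFH adds D, F, H → {B, D, E, F, G, H}. Minimal: {E, G}⁺ = {E, G}; {B, G}⁺ = {B, G}; {B, E}⁺ = {B, E} — none reach the full schema.
Any other superkey contains one of these as a subset, so there are no further candidate keys.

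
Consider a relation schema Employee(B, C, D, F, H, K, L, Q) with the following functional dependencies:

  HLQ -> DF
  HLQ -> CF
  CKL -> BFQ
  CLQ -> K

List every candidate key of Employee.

HLQ, CHKL

Attributes H, L never appear on any right-hand side, so every candidate key must contain {H, L}.
{H, L}⁺ = {H, L}, which is not all of the schema, so we must add further attributes.
{H, L, Q}⁺: HLQ→DF adds D, F; HLQ→CF adds C; CLQ→K adds K; CKL→BFQ adds B → {B, C, D, F, H, K, L, Q}.
{C, H, K, L}⁺: CKL→BFQ adds B, F, Q; HLQ→DF adds D → {B, C, D, F, H, K, L, Q}.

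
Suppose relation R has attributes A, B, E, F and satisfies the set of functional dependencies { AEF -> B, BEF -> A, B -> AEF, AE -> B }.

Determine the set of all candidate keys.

{B}⁺: B→AEF adds A, E, F → {A, B, E, F}.
{A, E}⁺: AE→B adds B; B→AEF adds F → {A, B, E, F}.
Any other superkey contains one of these as a subset, so there are no further candidate keys.

B; AE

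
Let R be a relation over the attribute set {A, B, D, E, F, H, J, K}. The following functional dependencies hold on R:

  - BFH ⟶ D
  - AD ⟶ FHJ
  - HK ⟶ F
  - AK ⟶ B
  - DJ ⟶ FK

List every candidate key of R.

(A, D, E); (A, E, H, K); (A, B, E, F, H)

Attributes A, E never appear on any right-hand side, so every candidate key must contain {A, E}.
{A, E}⁺ = {A, E}, which is not all of the schema, so we must add further attributes.
{A, D, E}⁺: AD→FHJ adds F, H, J; DJ→FK adds K; AK→B adds B → {A, B, D, E, F, H, J, K}. Minimal: {D, E}⁺ = {D, E}; {A, E}⁺ = {A, E}; {A, D}⁺ = {A, B, D, F, H, J, K} — none reach the full schema.
{A, E, H, K}⁺: HK→F adds F; AK→B adds B; BFH→D adds D; AD→FHJ adds J → {A, B, D, E, F, H, J, K}. Minimal: {E, H, K}⁺ = {E, F, H, K}; {A, H, K}⁺ = {A, B, D, F, H, J, K}; {A, E, K}⁺ = {A, B, E, K}; … — none reach the full schema.
{A, B, E, F, H}⁺: BFH→D adds D; AD→FHJ adds J; DJ→FK adds K → {A, B, D, E, F, H, J, K}. Minimal: {B, E, F, H}⁺ = {B, D, E, F, H}; {A, E, F, H}⁺ = {A, E, F, H}; {A, B, F, H}⁺ = {A, B, D, F, H, J, K}; … — none reach the full schema.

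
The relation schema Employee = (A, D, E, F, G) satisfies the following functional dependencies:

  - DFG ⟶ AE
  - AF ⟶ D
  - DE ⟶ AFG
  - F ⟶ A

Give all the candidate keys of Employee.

{D, E}⁺: DE→AFG adds A, F, G → {A, D, E, F, G}. Minimal: {E}⁺ = {E}; {D}⁺ = {D} — none reach the full schema.
{E, F}⁺: F→A adds A; AF→D adds D; DE→AFG adds G → {A, D, E, F, G}. Minimal: {F}⁺ = {A, D, F}; {E}⁺ = {E} — none reach the full schema.
{F, G}⁺: F→A adds A; AF→D adds D; DFG→AE adds E → {A, D, E, F, G}. Minimal: {G}⁺ = {G}; {F}⁺ = {A, D, F} — none reach the full schema.

{D, E}; {E, F}; {F, G}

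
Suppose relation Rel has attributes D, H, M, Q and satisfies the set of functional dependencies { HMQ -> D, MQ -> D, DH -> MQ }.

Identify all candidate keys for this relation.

Attribute H never appears on the right-hand side of any dependency, so H must belong to every candidate key.
{H}⁺ = {H}, which is not all of the schema, so we must add further attributes.
{D, H}⁺: DH→MQ adds M, Q → {D, H, M, Q}.
{H, M, Q}⁺: HMQ→D adds D → {D, H, M, Q}.
Any other superkey contains one of these as a subset, so there are no further candidate keys.

DH; HMQ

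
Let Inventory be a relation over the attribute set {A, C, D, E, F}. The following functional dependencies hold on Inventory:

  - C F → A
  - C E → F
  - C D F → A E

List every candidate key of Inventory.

{C, D, E}; {C, D, F}

Attributes C, D never appear on any right-hand side, so every candidate key must contain {C, D}.
{C, D}⁺ = {C, D}, which is not all of the schema, so we must add further attributes.
{C, D, E}⁺: CE→F adds F; CDF→AE adds A → {A, C, D, E, F}. Minimal: {D, E}⁺ = {D, E}; {C, E}⁺ = {A, C, E, F}; {C, D}⁺ = {C, D} — none reach the full schema.
{C, D, F}⁺: CF→A adds A; CDF→AE adds E → {A, C, D, E, F}. Minimal: {D, F}⁺ = {D, F}; {C, F}⁺ = {A, C, F}; {C, D}⁺ = {C, D} — none reach the full schema.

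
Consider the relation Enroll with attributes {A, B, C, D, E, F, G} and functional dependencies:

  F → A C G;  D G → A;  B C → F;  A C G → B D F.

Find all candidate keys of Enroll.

Attribute E never appears on the right-hand side of any dependency, so E must belong to every candidate key.
{E}⁺ = {E}, which is not all of the schema, so we must add further attributes.
{E, F}⁺: F→ACG adds A, C, G; ACG→BDF adds B, D → {A, B, C, D, E, F, G}. Minimal: {F}⁺ = {A, B, C, D, F, G}; {E}⁺ = {E} — none reach the full schema.
{B, C, E}⁺: BC→F adds F; F→ACG adds A, G; ACG→BDF adds D → {A, B, C, D, E, F, G}. Minimal: {C, E}⁺ = {C, E}; {B, E}⁺ = {B, E}; {B, C}⁺ = {A, B, C, D, F, G} — none reach the full schema.
{A, C, E, G}⁺: ACG→BDF adds B, D, F → {A, B, C, D, E, F, G}. Minimal: {C, E, G}⁺ = {C, E, G}; {A, E, G}⁺ = {A, E, G}; {A, C, G}⁺ = {A, B, C, D, F, G}; … — none reach the full schema.
{C, D, E, G}⁺: DG→A adds A; ACG→BDF adds B, F → {A, B, C, D, E, F, G}. Minimal: {D, E, G}⁺ = {A, D, E, G}; {C, E, G}⁺ = {C, E, G}; {C, D, G}⁺ = {A, B, C, D, F, G}; … — none reach the full schema.

EF, BCE, ACEG, CDEG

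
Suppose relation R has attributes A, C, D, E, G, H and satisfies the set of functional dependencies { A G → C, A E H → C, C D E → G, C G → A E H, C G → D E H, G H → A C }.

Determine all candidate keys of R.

{A, G}, {C, G}, {G, H}, {C, D, E}, {A, D, E, H}

{A, G}⁺: AG→C adds C; CG→AEH adds E, H; CG→DEH adds D → {A, C, D, E, G, H}. Minimal: {G}⁺ = {G}; {A}⁺ = {A} — none reach the full schema.
{C, G}⁺: CG→AEH adds A, E, H; CG→DEH adds D → {A, C, D, E, G, H}. Minimal: {G}⁺ = {G}; {C}⁺ = {C} — none reach the full schema.
{G, H}⁺: GH→AC adds A, C; CG→AEH adds E; CG→DEH adds D → {A, C, D, E, G, H}. Minimal: {H}⁺ = {H}; {G}⁺ = {G} — none reach the full schema.
{C, D, E}⁺: CDE→G adds G; CG→AEH adds A, H → {A, C, D, E, G, H}. Minimal: {D, E}⁺ = {D, E}; {C, E}⁺ = {C, E}; {C, D}⁺ = {C, D} — none reach the full schema.
{A, D, E, H}⁺: AEH→C adds C; CDE→G adds G → {A, C, D, E, G, H}. Minimal: {D, E, H}⁺ = {D, E, H}; {A, E, H}⁺ = {A, C, E, H}; {A, D, H}⁺ = {A, D, H}; … — none reach the full schema.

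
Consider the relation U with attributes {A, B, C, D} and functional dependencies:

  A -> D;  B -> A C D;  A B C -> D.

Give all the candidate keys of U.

{B}⁺: B→ACD adds A, C, D → {A, B, C, D}.
No other minimal superkey exists.

B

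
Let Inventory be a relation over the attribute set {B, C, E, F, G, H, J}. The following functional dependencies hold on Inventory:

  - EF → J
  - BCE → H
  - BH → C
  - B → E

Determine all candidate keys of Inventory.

{B, C, F, G}⁺: B→E adds E; EF→J adds J; BCE→H adds H → {B, C, E, F, G, H, J}. Minimal: {C, F, G}⁺ = {C, F, G}; {B, F, G}⁺ = {B, E, F, G, J}; {B, C, G}⁺ = {B, C, E, G, H}; … — none reach the full schema.
{B, F, G, H}⁺: BH→C adds C; B→E adds E; EF→J adds J → {B, C, E, F, G, H, J}. Minimal: {F, G, H}⁺ = {F, G, H}; {B, G, H}⁺ = {B, C, E, G, H}; {B, F, H}⁺ = {B, C, E, F, H, J}; … — none reach the full schema.
Any other superkey contains one of these as a subset, so there are no further candidate keys.

BCFG, BFGH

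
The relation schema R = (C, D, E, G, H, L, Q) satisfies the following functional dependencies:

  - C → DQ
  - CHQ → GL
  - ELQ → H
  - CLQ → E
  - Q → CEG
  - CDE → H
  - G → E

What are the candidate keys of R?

{C}, {Q}

{C}⁺: C→DQ adds D, Q; Q→CEG adds E, G; CDE→H adds H; CHQ→GL adds L → {C, D, E, G, H, L, Q}.
{Q}⁺: Q→CEG adds C, E, G; C→DQ adds D; CDE→H adds H; CHQ→GL adds L → {C, D, E, G, H, L, Q}.
Any other superkey contains one of these as a subset, so there are no further candidate keys.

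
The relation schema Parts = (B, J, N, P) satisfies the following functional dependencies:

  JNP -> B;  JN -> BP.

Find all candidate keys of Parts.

Attributes J, N never appear on any right-hand side, so every candidate key must contain {J, N}.
{J, N}⁺ = {B, J, N, P}, which is all of the schema, so {J, N} is the only candidate key.

{J, N}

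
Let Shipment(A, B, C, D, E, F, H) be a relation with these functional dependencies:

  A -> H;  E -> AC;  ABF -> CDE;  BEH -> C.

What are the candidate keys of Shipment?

{A, B, F}, {B, E, F}

Attributes B, F never appear on any right-hand side, so every candidate key must contain {B, F}.
{B, F}⁺ = {B, F}, which is not all of the schema, so we must add further attributes.
{A, B, F}⁺: A→H adds H; ABF→CDE adds C, D, E → {A, B, C, D, E, F, H}. Minimal: {B, F}⁺ = {B, F}; {A, F}⁺ = {A, F, H}; {A, B}⁺ = {A, B, H} — none reach the full schema.
{B, E, F}⁺: E→AC adds A, C; ABF→CDE adds D; A→H adds H → {A, B, C, D, E, F, H}. Minimal: {E, F}⁺ = {A, C, E, F, H}; {B, F}⁺ = {B, F}; {B, E}⁺ = {A, B, C, E, H} — none reach the full schema.
Any other superkey contains one of these as a subset, so there are no further candidate keys.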